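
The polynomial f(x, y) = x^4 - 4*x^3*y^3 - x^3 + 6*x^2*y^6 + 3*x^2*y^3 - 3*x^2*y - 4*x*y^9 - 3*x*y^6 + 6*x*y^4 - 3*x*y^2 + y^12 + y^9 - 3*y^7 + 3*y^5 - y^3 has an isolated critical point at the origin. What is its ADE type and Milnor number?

The Hessian of f at 0 has rank 0. Corank 2; j^3 = -(x + y)^3 is a perfect cube, so E-series; the 4-jet and mu = 6 give E_6.

Type E6, Milnor number mu = 6.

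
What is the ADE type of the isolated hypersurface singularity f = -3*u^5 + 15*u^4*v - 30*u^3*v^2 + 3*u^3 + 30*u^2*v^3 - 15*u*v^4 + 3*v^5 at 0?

E_8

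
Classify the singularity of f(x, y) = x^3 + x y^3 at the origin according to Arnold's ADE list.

E_7

The Hessian of f at 0 has rank 0. Corank 2; j^3 = x^3 is a perfect cube, so E-series; the 4-jet and mu = 7 give E_7.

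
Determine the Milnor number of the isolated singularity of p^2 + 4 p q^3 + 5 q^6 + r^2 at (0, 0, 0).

5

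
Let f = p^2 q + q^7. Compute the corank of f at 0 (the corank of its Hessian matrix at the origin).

2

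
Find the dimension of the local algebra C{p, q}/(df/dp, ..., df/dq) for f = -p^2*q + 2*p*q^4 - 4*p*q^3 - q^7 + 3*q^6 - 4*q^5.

The Hessian of f at 0 is [[0, 0], [0, 0]] with rank 0, so corank 2. A Groebner basis of the Jacobian ideal J(f) in C{p,q} is {-p*q + q^4 - 2*q^3, p^3, p^2*q + 2*p^2/5 - 8*p*q/5 - 16*q^3/5, p^2/10 + p*q^2 + 8*p*q/5 + 16*q^3/5}; counting standard monomials gives mu = 7. Corank 2; j^3 = -p^2*q has shape L^2 M (L != M), so D-series; mu = 7 gives D_7.

7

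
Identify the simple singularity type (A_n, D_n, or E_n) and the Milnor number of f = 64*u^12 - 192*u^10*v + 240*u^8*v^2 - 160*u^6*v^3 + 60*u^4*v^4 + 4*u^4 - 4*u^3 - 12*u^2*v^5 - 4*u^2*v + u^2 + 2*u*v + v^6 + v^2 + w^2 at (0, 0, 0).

The Hessian of f at 0 is [[2, 2, 0], [2, 2, 0], [0, 0, 2]] with rank 2, so corank 1. A Groebner basis of the Jacobian ideal J(f) in C{u,v,w} is {u*v^2 + 3*u*v/2 + u/4 + v^2 + v/4, -5*u*v/2 - u/2 + v^3 - 3*v^2/2 - v/2, u^2 - u/2 - v/2, w}; counting standard monomials gives mu = 5. Corank 1: A-series; mu = 5 gives A_5.

Type A5, Milnor number mu = 5.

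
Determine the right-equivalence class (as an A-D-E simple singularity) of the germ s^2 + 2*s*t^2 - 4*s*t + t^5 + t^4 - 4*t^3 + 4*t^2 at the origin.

A_4

The Hessian of f at 0 is [[2, -4], [-4, 8]] with rank 1, so corank 1. A Groebner basis of the Jacobian ideal J(f) in C{s,t} is {s^2 - 4*s*t - 4*s + 8*t, s + t^2 - 2*t}; counting standard monomials gives mu = 4. Corank 1: A-series; mu = 4 gives A_4.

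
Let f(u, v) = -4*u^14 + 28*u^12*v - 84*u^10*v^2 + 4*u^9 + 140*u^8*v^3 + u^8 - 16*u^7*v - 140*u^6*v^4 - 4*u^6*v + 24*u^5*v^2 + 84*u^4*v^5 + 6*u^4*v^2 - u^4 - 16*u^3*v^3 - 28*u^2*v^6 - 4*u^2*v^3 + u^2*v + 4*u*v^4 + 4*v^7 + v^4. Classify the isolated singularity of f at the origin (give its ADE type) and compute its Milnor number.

The Hessian of f at 0 is [[0, 0], [0, 0]] with rank 0, so corank 2. A Groebner basis of the Jacobian ideal J(f) in C{u,v} is {u^3, u^2/4 + v^3, u*v}; counting standard monomials gives mu = 5. Corank 2; j^3 = u^2*v has shape L^2 M (L != M), so D-series; mu = 5 gives D_5.

Type D_{5}, Milnor number mu = 5.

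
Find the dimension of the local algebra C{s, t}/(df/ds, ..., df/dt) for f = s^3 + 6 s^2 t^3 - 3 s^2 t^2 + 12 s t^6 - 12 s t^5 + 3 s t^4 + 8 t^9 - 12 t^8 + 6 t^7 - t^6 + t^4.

6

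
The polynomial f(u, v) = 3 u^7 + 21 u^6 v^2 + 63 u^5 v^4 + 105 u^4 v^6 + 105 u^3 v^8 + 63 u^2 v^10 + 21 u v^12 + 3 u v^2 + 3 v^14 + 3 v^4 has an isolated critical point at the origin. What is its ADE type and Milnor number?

Type D_{8}, Milnor number mu = 8.

The Hessian of f at 0 has rank 0. Corank 2; j^3 = 3*u*v^2 has shape L^2 M (L != M), so D-series; mu = 8 gives D_8.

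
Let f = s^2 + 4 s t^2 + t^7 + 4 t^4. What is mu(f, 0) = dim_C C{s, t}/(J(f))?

The Hessian of f at 0 is [[2, 0], [0, 0]] with rank 1, so corank 1. A Groebner basis of the Jacobian ideal J(f) in C{s,t} is {s^3, s/2 + t^2}; counting standard monomials gives mu = 6. Corank 1: A-series; mu = 6 gives A_6.

6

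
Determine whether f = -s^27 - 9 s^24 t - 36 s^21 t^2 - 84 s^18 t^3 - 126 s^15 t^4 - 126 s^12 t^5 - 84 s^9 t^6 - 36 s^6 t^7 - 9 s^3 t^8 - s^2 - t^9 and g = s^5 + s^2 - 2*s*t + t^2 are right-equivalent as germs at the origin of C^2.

The Hessian of f at 0 has rank 1. Corank 1: A-series; mu = 8 gives A_8. The Hessian of g at 0 has rank 1. Corank 1: A-series; mu = 4 gives A_4. f is A_8 but g is A_4, hence not right-equivalent.

No.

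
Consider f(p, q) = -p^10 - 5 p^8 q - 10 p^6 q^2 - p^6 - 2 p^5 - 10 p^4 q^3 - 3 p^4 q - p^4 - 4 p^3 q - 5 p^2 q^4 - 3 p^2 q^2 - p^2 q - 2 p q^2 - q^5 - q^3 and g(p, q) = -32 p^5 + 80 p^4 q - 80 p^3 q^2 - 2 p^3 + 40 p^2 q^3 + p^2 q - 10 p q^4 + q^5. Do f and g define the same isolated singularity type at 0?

Yes.

The Hessian of f at 0 has rank 0. Corank 2; j^3 = -q*(p + q)^2 has shape L^2 M (L != M), so D-series; mu = 6 gives D_6. The Hessian of g at 0 has rank 0. Corank 2; j^3 = -p^2*(2*p - q) has shape L^2 M (L != M), so D-series; mu = 6 gives D_6. Both have type D_6, hence right-equivalent.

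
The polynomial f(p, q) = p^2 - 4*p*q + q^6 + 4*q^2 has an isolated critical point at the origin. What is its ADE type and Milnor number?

Type A_{5}, Milnor number mu = 5.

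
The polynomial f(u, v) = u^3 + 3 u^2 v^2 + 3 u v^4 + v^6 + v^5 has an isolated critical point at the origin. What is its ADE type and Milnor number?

Type E_8, Milnor number mu = 8.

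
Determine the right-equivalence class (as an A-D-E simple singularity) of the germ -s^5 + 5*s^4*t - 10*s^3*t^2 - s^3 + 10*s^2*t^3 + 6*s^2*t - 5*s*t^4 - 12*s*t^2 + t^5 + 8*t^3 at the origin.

E_{8}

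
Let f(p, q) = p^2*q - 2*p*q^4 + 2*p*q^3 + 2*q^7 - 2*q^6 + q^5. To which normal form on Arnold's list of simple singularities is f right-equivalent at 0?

The Hessian of f at 0 has rank 0. Corank 2; j^3 = p^2*q has shape L^2 M (L != M), so D-series; mu = 8 gives D_8.

D8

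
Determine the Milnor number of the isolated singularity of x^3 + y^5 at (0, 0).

The Hessian of f at 0 is [[0, 0], [0, 0]] with rank 0, so corank 2. A Groebner basis of the Jacobian ideal J(f) in C{x,y} is {y^4, x^2}; counting standard monomials gives mu = 8. Corank 2; j^3 = x^3 is a perfect cube, so E-series; the 5-jet and mu = 8 give E_8.

8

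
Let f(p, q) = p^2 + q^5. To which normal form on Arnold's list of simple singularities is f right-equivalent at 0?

The Hessian of f at 0 is [[2, 0], [0, 0]] with rank 1, so corank 1. A Groebner basis of the Jacobian ideal J(f) in C{p,q} is {q^4, p}; counting standard monomials gives mu = 4. Corank 1: A-series; mu = 4 gives A_4.

A_{4}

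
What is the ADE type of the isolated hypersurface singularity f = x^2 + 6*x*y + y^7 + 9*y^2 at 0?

The Hessian of f at 0 is [[2, 6], [6, 18]] with rank 1, so corank 1. A Groebner basis of the Jacobian ideal J(f) in C{x,y} is {y^6, x + 3*y}; counting standard monomials gives mu = 6. Corank 1: A-series; mu = 6 gives A_6.

A_{6}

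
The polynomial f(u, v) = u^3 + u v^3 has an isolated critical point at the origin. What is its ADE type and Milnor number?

The Hessian of f at 0 has rank 0. Corank 2; j^3 = u^3 is a perfect cube, so E-series; the 4-jet and mu = 7 give E_7.

Type E7, Milnor number mu = 7.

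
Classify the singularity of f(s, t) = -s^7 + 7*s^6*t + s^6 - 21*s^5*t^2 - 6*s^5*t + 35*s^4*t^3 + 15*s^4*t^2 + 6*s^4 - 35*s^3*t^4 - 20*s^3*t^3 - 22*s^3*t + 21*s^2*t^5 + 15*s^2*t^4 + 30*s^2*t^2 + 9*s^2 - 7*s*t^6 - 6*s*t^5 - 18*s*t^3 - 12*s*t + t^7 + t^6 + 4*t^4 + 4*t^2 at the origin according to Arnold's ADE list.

The Hessian of f at 0 is [[18, -12], [-12, 8]] with rank 1, so corank 1. A Groebner basis of the Jacobian ideal J(f) in C{s,t} is {-81*s*t + t^4 + 54*t^2, s*t^2 + 9*s - 7*t^3/9 - 6*t, s^2 - 4*s*t/3 + 4*t^2/9}; counting standard monomials gives mu = 6. Corank 1: A-series; mu = 6 gives A_6.

A_{6}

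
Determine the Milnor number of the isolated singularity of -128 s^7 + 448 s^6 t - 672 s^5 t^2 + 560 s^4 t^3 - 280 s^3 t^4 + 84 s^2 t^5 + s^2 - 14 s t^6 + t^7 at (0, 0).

6

The Hessian of f at 0 has rank 1. Corank 1: A-series; mu = 6 gives A_6.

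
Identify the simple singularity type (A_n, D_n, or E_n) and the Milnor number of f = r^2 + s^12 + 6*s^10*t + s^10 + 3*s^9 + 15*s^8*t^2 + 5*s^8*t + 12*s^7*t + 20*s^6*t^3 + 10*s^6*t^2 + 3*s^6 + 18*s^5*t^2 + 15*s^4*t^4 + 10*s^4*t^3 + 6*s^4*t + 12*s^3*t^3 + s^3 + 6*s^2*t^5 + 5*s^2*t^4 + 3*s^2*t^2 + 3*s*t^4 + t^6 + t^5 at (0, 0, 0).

Type E_{8}, Milnor number mu = 8.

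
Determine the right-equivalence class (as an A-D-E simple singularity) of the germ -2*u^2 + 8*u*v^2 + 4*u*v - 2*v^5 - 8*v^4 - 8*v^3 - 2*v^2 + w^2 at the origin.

The Hessian of f at 0 has rank 2. Corank 1: A-series; mu = 4 gives A_4.

A_4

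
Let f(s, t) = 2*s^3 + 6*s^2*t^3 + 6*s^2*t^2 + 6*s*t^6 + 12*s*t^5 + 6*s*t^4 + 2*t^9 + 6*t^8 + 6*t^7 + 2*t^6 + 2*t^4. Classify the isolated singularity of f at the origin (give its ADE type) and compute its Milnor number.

Type E_6, Milnor number mu = 6.

The Hessian of f at 0 has rank 0. Corank 2; j^3 = 2*s^3 is a perfect cube, so E-series; the 4-jet and mu = 6 give E_6.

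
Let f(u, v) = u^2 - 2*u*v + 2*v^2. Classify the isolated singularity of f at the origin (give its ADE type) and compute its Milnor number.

The Hessian of f at 0 is [[2, -2], [-2, 4]] with rank 2, so corank 0. A Groebner basis of the Jacobian ideal J(f) in C{u,v} is {u, v}; counting standard monomials gives mu = 1. Corank 0: nondegenerate Morse point, so A_1.

Type A_{1}, Milnor number mu = 1.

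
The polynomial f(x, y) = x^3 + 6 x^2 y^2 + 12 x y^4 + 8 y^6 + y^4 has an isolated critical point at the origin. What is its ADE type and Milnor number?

The Hessian of f at 0 is [[0, 0], [0, 0]] with rank 0, so corank 2. A Groebner basis of the Jacobian ideal J(f) in C{x,y} is {x^3, x^2*y, x^2/4 + x*y^2, y^3}; counting standard monomials gives mu = 6. Corank 2; j^3 = x^3 is a perfect cube, so E-series; the 4-jet and mu = 6 give E_6.

Type E6, Milnor number mu = 6.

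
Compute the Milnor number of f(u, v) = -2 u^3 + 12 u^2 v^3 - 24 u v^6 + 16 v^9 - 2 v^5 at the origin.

8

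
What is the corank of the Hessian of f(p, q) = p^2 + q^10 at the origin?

1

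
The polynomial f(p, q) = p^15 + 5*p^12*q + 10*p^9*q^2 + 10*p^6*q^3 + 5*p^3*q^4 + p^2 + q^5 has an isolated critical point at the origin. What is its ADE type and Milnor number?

The Hessian of f at 0 is [[2, 0], [0, 0]] with rank 1, so corank 1. A Groebner basis of the Jacobian ideal J(f) in C{p,q} is {q^4, p}; counting standard monomials gives mu = 4. Corank 1: A-series; mu = 4 gives A_4.

Type A_4, Milnor number mu = 4.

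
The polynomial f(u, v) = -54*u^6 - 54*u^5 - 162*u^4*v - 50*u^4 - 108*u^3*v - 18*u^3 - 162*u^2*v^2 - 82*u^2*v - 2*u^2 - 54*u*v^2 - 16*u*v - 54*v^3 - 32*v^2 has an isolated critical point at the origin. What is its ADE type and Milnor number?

The Hessian of f at 0 is [[-4, -16], [-16, -64]] with rank 1, so corank 1. A Groebner basis of the Jacobian ideal J(f) in C{u,v} is {v^2, u + 4*v}; counting standard monomials gives mu = 2. Corank 1: A-series; mu = 2 gives A_2.

Type A_2, Milnor number mu = 2.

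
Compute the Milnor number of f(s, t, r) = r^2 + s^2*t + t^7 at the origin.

8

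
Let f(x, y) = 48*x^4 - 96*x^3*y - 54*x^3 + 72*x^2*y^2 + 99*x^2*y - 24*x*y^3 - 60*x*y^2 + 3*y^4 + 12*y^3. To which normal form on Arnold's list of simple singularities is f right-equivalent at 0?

D_{5}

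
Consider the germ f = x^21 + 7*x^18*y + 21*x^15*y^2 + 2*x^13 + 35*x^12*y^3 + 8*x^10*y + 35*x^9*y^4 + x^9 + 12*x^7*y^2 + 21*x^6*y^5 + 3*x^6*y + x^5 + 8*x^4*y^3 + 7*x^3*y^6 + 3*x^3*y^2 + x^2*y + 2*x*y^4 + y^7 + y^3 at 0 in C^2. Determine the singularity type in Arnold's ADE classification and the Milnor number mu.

The Hessian of f at 0 has rank 0. Corank 2; j^3 = y*(x^2 + y^2) splits into three distinct lines over C (the quadratic factor has nonzero discriminant), so D_4.

Type D4, Milnor number mu = 4.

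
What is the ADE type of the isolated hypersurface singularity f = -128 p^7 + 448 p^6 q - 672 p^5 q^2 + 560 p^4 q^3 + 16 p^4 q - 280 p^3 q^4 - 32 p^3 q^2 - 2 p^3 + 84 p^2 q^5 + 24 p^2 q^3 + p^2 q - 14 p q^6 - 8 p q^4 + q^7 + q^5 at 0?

The Hessian of f at 0 is [[0, 0], [0, 0]] with rank 0, so corank 2. A Groebner basis of the Jacobian ideal J(f) in C{p,q} is {p*q/11 + q^4, p*q^2, p^2 - 5*p*q/11}; counting standard monomials gives mu = 6. Corank 2; j^3 = -p^2*(2*p - q) has shape L^2 M (L != M), so D-series; mu = 6 gives D_6.

D6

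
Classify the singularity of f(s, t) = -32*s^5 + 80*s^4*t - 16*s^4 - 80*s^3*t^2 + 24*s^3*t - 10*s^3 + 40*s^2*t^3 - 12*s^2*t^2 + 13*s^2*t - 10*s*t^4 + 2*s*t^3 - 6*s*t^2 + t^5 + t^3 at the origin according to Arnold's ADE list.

D_{4}

The Hessian of f at 0 has rank 0. Corank 2; j^3 = -(2*s - t)*(5*s^2 - 4*s*t + t^2) splits into three distinct lines over C (the quadratic factor has nonzero discriminant), so D_4.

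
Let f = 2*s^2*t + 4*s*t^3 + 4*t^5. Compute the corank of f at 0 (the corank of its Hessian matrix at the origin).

The Hessian at 0 is [[0, 0], [0, 0]] of rank 0; hence corank 2.

2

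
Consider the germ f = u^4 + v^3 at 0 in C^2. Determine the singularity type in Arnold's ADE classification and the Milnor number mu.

Type E6, Milnor number mu = 6.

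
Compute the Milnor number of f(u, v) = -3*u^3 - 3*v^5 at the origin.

The Hessian of f at 0 has rank 0. Corank 2; j^3 = -3*u^3 is a perfect cube, so E-series; the 5-jet and mu = 8 give E_8.

8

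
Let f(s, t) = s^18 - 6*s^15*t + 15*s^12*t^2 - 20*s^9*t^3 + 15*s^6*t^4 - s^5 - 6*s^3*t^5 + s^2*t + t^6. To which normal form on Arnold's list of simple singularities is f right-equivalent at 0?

The Hessian of f at 0 is [[0, 0], [0, 0]] with rank 0, so corank 2. A Groebner basis of the Jacobian ideal J(f) in C{s,t} is {s^2/6 + t^5, s^3, s*t}; counting standard monomials gives mu = 7. Corank 2; j^3 = s^2*t has shape L^2 M (L != M), so D-series; mu = 7 gives D_7.

D_{7}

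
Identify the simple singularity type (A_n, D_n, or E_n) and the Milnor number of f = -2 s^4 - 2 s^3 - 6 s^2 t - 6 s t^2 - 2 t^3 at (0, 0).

Type E_{6}, Milnor number mu = 6.

The Hessian of f at 0 has rank 0. Corank 2; j^3 = -2*(s + t)^3 is a perfect cube, so E-series; the 4-jet and mu = 6 give E_6.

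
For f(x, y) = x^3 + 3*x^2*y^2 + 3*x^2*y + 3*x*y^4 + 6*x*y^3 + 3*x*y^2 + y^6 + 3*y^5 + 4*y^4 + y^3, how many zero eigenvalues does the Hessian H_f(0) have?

2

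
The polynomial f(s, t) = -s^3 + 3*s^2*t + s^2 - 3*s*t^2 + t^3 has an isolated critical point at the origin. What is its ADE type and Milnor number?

Type A2, Milnor number mu = 2.

The Hessian of f at 0 has rank 1. Corank 1: A-series; mu = 2 gives A_2.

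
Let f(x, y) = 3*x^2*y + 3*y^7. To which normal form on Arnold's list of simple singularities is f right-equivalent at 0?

D8

The Hessian of f at 0 is [[0, 0], [0, 0]] with rank 0, so corank 2. A Groebner basis of the Jacobian ideal J(f) in C{x,y} is {x^2/7 + y^6, x^3, x*y}; counting standard monomials gives mu = 8. Corank 2; j^3 = 3*x^2*y has shape L^2 M (L != M), so D-series; mu = 8 gives D_8.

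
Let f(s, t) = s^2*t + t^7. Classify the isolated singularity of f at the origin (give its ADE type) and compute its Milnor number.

The Hessian of f at 0 has rank 0. Corank 2; j^3 = s^2*t has shape L^2 M (L != M), so D-series; mu = 8 gives D_8.

Type D_{8}, Milnor number mu = 8.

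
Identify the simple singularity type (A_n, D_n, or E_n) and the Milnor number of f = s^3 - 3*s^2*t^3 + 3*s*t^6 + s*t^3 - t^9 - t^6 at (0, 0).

Type E7, Milnor number mu = 7.

The Hessian of f at 0 is [[0, 0], [0, 0]] with rank 0, so corank 2. A Groebner basis of the Jacobian ideal J(f) in C{s,t} is {s^3, s*t^2, 3*s^2 + t^3}; counting standard monomials gives mu = 7. Corank 2; j^3 = s^3 is a perfect cube, so E-series; the 4-jet and mu = 7 give E_7.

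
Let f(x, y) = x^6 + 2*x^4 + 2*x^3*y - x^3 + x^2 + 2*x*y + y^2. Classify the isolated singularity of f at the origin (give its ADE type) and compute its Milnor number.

Type A2, Milnor number mu = 2.

The Hessian of f at 0 is [[2, 2], [2, 2]] with rank 1, so corank 1. A Groebner basis of the Jacobian ideal J(f) in C{x,y} is {y^2, x + y}; counting standard monomials gives mu = 2. Corank 1: A-series; mu = 2 gives A_2.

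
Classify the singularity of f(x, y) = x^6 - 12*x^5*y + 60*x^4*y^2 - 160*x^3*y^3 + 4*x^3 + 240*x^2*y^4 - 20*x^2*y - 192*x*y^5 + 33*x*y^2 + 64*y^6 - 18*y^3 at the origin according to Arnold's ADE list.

The Hessian of f at 0 has rank 0. Corank 2; j^3 = (x - 2*y)*(2*x - 3*y)^2 has shape L^2 M (L != M), so D-series; mu = 7 gives D_7.

D_{7}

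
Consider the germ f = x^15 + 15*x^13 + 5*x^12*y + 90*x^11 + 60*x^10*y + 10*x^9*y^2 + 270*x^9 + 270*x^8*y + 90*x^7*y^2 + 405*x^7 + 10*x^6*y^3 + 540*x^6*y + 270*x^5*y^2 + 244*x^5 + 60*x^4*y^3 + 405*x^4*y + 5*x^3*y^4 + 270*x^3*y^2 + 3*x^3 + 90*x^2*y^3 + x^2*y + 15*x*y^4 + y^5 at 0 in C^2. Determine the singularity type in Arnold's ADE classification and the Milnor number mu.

Type D_{6}, Milnor number mu = 6.

The Hessian of f at 0 is [[0, 0], [0, 0]] with rank 0, so corank 2. A Groebner basis of the Jacobian ideal J(f) in C{x,y} is {-x*y/15 + y^4, x*y^2, x^2 + x*y/3}; counting standard monomials gives mu = 6. Corank 2; j^3 = x^2*(3*x + y) has shape L^2 M (L != M), so D-series; mu = 6 gives D_6.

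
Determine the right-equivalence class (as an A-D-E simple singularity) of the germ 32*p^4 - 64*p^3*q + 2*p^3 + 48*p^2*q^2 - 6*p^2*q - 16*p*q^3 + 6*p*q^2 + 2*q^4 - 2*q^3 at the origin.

The Hessian of f at 0 is [[0, 0], [0, 0]] with rank 0, so corank 2. A Groebner basis of the Jacobian ideal J(f) in C{p,q} is {q^4, p*q^2 - 5*q^3/6, p^2 - 2*p*q + q^2}; counting standard monomials gives mu = 6. Corank 2; j^3 = 2*(p - q)^3 is a perfect cube, so E-series; the 4-jet and mu = 6 give E_6.

E_6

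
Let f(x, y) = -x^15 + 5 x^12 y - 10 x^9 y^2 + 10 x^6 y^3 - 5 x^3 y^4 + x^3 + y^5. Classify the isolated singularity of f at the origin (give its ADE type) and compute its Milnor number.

Type E_8, Milnor number mu = 8.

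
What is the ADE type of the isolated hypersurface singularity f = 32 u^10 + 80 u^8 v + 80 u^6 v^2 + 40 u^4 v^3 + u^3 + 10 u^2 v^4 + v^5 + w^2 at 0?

The Hessian of f at 0 is [[0, 0, 0], [0, 0, 0], [0, 0, 2]] with rank 1, so corank 2. A Groebner basis of the Jacobian ideal J(f) in C{u,v,w} is {v^4, u^2, w}; counting standard monomials gives mu = 8. Corank 2; j^3 = u^3 is a perfect cube, so E-series; the 5-jet and mu = 8 give E_8.

E_8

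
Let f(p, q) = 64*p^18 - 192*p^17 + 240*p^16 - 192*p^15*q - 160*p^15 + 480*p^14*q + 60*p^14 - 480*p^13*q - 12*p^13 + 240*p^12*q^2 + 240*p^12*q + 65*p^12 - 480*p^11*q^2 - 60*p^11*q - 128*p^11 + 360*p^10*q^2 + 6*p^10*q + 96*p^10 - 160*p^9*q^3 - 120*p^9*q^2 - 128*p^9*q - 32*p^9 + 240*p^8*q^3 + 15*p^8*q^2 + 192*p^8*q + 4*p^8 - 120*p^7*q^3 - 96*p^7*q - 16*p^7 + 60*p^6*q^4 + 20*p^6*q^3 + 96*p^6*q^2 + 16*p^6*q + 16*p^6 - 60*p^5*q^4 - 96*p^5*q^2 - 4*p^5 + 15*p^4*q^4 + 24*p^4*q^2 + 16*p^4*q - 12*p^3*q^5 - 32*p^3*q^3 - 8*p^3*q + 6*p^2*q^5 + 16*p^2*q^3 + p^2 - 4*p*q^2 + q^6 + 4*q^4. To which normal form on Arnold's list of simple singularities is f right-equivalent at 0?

The Hessian of f at 0 is [[2, 0], [0, 0]] with rank 1, so corank 1. A Groebner basis of the Jacobian ideal J(f) in C{p,q} is {p^3, p^2*q, -p/2 + q^2}; counting standard monomials gives mu = 5. Corank 1: A-series; mu = 5 gives A_5.

A_5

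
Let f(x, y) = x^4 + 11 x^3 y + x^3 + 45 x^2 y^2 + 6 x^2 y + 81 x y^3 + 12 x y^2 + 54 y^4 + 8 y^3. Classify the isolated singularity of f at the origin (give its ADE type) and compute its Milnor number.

Type E_{7}, Milnor number mu = 7.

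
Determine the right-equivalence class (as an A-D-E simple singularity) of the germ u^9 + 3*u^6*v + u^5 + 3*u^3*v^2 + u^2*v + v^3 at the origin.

The Hessian of f at 0 is [[0, 0], [0, 0]] with rank 0, so corank 2. A Groebner basis of the Jacobian ideal J(f) in C{u,v} is {v^3, u^2 + 3*v^2, u*v}; counting standard monomials gives mu = 4. Corank 2; j^3 = v*(u^2 + v^2) splits into three distinct lines over C (the quadratic factor has nonzero discriminant), so D_4.

D_{4}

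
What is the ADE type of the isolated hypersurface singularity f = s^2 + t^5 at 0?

The Hessian of f at 0 has rank 1. Corank 1: A-series; mu = 4 gives A_4.

A4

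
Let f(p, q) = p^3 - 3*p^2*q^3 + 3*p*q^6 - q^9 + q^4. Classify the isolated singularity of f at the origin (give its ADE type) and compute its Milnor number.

Type E_6, Milnor number mu = 6.

The Hessian of f at 0 is [[0, 0], [0, 0]] with rank 0, so corank 2. A Groebner basis of the Jacobian ideal J(f) in C{p,q} is {q^3, p^2}; counting standard monomials gives mu = 6. Corank 2; j^3 = p^3 is a perfect cube, so E-series; the 4-jet and mu = 6 give E_6.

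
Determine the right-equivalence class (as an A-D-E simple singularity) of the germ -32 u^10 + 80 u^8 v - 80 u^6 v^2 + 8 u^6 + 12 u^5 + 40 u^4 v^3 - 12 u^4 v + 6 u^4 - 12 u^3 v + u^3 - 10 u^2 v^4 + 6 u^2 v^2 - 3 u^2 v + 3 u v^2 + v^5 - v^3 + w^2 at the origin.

E8

The Hessian of f at 0 is [[0, 0, 0], [0, 0, 0], [0, 0, 2]] with rank 1, so corank 2. A Groebner basis of the Jacobian ideal J(f) in C{u,v,w} is {-u^2/16 + u*v^3 - u*v^2/4 + u*v/8 + v^3/4 - v^2/16, v^4, u^3 + 3*u^2/4 - 3*u*v/2 - v^3 + 3*v^2/4, u^2*v + u^2/4 - u*v^2 - u*v/2 + v^2/4, w}; counting standard monomials gives mu = 8. Corank 2; j^3 = (u - v)^3 is a perfect cube, so E-series; the 5-jet and mu = 8 give E_8.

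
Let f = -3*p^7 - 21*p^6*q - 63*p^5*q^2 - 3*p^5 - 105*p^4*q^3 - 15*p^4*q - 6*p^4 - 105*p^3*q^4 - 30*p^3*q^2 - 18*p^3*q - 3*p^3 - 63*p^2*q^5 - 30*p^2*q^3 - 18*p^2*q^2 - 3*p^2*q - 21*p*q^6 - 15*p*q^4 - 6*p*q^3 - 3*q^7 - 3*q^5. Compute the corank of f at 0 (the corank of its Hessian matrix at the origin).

The Hessian at 0 is [[0, 0], [0, 0]] of rank 0; hence corank 2.

2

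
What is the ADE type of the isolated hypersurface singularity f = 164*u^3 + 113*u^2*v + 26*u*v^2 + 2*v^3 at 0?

The Hessian of f at 0 has rank 0. Corank 2; j^3 = (4*u + v)*(41*u^2 + 18*u*v + 2*v^2) splits into three distinct lines over C (the quadratic factor has nonzero discriminant), so D_4.

D_{4}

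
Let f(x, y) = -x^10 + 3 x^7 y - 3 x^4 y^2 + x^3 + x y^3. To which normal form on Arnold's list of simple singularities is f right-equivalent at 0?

E7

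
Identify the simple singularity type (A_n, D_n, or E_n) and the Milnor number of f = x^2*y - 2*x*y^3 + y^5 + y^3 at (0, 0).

Type D_{4}, Milnor number mu = 4.

The Hessian of f at 0 has rank 0. Corank 2; j^3 = y*(x^2 + y^2) splits into three distinct lines over C (the quadratic factor has nonzero discriminant), so D_4.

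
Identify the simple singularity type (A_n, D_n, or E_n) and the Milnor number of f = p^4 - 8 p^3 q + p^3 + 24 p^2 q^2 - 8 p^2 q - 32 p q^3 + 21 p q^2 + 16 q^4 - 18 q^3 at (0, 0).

The Hessian of f at 0 has rank 0. Corank 2; j^3 = (p - 3*q)^2*(p - 2*q) has shape L^2 M (L != M), so D-series; mu = 5 gives D_5.

Type D_{5}, Milnor number mu = 5.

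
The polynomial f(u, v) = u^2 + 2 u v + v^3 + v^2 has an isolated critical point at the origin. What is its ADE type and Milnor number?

The Hessian of f at 0 has rank 1. Corank 1: A-series; mu = 2 gives A_2.

Type A_{2}, Milnor number mu = 2.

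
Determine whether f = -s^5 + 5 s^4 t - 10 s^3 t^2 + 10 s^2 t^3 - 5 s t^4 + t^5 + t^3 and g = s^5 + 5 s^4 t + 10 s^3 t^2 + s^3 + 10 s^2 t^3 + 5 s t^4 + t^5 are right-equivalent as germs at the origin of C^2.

Yes.

The Hessian of f at 0 is [[0, 0], [0, 0]] with rank 0, so corank 2. A Groebner basis of the Jacobian ideal J(f) in C{s,t} is {s^4 - 4*s^3*t, t^2}; counting standard monomials gives mu = 8. Corank 2; j^3 = t^3 is a perfect cube, so E-series; the 5-jet and mu = 8 give E_8. The Hessian of g at 0 is [[0, 0], [0, 0]] with rank 0, so corank 2. A Groebner basis of the Jacobian ideal J(g) in C{s,t} is {t^5, s*t^3 + t^4/4, s^2}; counting standard monomials gives mu = 8. Corank 2; j^3 = s^3 is a perfect cube, so E-series; the 5-jet and mu = 8 give E_8. Both have type E_8, hence right-equivalent.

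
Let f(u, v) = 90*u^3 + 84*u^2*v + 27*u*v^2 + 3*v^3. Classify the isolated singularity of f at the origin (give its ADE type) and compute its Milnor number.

Type D4, Milnor number mu = 4.

The Hessian of f at 0 has rank 0. Corank 2; j^3 = 3*(3*u + v)*(10*u^2 + 6*u*v + v^2) splits into three distinct lines over C (the quadratic factor has nonzero discriminant), so D_4.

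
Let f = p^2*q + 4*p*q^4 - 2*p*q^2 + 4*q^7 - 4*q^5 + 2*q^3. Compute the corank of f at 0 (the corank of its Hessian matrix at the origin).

2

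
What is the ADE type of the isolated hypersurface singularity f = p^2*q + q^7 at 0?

D_8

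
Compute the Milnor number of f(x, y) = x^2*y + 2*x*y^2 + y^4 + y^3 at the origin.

The Hessian of f at 0 has rank 0. Corank 2; j^3 = y*(x + y)^2 has shape L^2 M (L != M), so D-series; mu = 5 gives D_5.

5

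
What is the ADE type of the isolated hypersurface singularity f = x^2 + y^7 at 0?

The Hessian of f at 0 has rank 1. Corank 1: A-series; mu = 6 gives A_6.

A6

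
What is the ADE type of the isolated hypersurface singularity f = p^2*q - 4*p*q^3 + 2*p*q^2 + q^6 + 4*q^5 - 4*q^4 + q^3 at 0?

The Hessian of f at 0 has rank 0. Corank 2; j^3 = q*(p + q)^2 has shape L^2 M (L != M), so D-series; mu = 7 gives D_7.

D_7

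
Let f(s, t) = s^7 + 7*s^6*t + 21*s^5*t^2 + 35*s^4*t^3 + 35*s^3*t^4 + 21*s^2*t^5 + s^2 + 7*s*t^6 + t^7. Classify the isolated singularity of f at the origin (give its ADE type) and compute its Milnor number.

Type A_6, Milnor number mu = 6.

The Hessian of f at 0 has rank 1. Corank 1: A-series; mu = 6 gives A_6.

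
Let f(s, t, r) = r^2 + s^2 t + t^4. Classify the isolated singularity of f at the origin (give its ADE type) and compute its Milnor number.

Type D_{5}, Milnor number mu = 5.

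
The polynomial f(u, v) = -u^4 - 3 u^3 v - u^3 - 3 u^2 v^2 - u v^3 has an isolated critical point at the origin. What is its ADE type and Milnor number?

Type E_{7}, Milnor number mu = 7.

The Hessian of f at 0 has rank 0. Corank 2; j^3 = -u^3 is a perfect cube, so E-series; the 4-jet and mu = 7 give E_7.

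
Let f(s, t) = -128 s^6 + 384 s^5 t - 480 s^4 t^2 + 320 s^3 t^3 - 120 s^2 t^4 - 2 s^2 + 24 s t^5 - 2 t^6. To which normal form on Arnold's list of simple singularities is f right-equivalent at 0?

The Hessian of f at 0 has rank 1. Corank 1: A-series; mu = 5 gives A_5.

A_{5}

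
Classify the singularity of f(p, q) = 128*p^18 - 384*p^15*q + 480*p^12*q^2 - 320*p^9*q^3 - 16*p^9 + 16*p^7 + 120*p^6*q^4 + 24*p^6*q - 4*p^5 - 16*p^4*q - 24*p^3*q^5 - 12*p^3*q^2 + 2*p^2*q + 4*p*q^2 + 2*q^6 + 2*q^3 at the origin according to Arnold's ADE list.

The Hessian of f at 0 is [[0, 0], [0, 0]] with rank 0, so corank 2. A Groebner basis of the Jacobian ideal J(f) in C{p,q} is {p*q/2 + q^4 + q^2/2, p^3 - p^2 - 2*p*q + q^3 - q^2, p^2*q + 2*p^2/3 + 4*p*q/3 - q^3 + 2*q^2/3, -p^2/3 + p*q^2 - 2*p*q/3 + q^3 - q^2/3}; counting standard monomials gives mu = 7. Corank 2; j^3 = 2*q*(p + q)^2 has shape L^2 M (L != M), so D-series; mu = 7 gives D_7.

D7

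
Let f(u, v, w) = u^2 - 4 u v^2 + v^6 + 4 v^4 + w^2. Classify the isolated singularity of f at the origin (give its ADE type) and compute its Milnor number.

The Hessian of f at 0 has rank 2. Corank 1: A-series; mu = 5 gives A_5.

Type A_5, Milnor number mu = 5.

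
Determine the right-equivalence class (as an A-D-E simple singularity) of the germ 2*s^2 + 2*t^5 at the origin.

The Hessian of f at 0 is [[4, 0], [0, 0]] with rank 1, so corank 1. A Groebner basis of the Jacobian ideal J(f) in C{s,t} is {t^4, s}; counting standard monomials gives mu = 4. Corank 1: A-series; mu = 4 gives A_4.

A4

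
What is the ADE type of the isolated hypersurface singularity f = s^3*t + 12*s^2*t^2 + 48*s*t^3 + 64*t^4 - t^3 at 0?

E_{7}

The Hessian of f at 0 is [[0, 0], [0, 0]] with rank 0, so corank 2. A Groebner basis of the Jacobian ideal J(f) in C{s,t} is {s^3 - 48*s*t^2 - 3*t^2, s^2*t + 8*s*t^2, t^3}; counting standard monomials gives mu = 7. Corank 2; j^3 = -t^3 is a perfect cube, so E-series; the 4-jet and mu = 7 give E_7.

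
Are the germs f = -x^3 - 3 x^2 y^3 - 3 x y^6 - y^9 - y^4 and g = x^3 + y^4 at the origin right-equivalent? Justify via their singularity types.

The Hessian of f at 0 has rank 0. Corank 2; j^3 = -x^3 is a perfect cube, so E-series; the 4-jet and mu = 6 give E_6. The Hessian of g at 0 has rank 0. Corank 2; j^3 = x^3 is a perfect cube, so E-series; the 4-jet and mu = 6 give E_6. Both have type E_6, hence right-equivalent.

Yes.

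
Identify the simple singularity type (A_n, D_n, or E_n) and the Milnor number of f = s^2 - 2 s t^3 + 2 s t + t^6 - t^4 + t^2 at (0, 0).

The Hessian of f at 0 is [[2, 2], [2, 2]] with rank 1, so corank 1. A Groebner basis of the Jacobian ideal J(f) in C{s,t} is {t^3, s + t}; counting standard monomials gives mu = 3. Corank 1: A-series; mu = 3 gives A_3.

Type A_3, Milnor number mu = 3.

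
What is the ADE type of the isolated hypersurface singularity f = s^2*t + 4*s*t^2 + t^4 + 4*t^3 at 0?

D_{5}

The Hessian of f at 0 has rank 0. Corank 2; j^3 = t*(s + 2*t)^2 has shape L^2 M (L != M), so D-series; mu = 5 gives D_5.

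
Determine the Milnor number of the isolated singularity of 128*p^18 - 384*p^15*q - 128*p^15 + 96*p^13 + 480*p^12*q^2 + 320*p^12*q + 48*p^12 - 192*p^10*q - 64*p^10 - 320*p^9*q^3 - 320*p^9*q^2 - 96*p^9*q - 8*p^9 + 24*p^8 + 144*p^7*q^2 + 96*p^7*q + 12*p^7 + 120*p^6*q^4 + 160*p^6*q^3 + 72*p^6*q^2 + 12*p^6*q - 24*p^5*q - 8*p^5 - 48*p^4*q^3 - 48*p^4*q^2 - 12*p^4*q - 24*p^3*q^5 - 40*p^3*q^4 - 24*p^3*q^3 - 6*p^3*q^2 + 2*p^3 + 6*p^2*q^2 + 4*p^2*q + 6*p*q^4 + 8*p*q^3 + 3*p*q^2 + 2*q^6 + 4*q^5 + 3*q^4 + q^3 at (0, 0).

4

The Hessian of f at 0 is [[0, 0], [0, 0]] with rank 0, so corank 2. A Groebner basis of the Jacobian ideal J(f) in C{p,q} is {q^3, p^2 - 3*q^2/2, p*q + 3*q^2/2}; counting standard monomials gives mu = 4. Corank 2; j^3 = (p + q)*(2*p^2 + 2*p*q + q^2) splits into three distinct lines over C (the quadratic factor has nonzero discriminant), so D_4.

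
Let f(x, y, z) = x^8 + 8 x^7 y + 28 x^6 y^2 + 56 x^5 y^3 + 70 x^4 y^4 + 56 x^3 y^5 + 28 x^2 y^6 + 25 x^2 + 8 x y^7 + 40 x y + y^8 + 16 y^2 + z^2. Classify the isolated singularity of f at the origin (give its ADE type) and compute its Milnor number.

Type A7, Milnor number mu = 7.

The Hessian of f at 0 has rank 2. Corank 1: A-series; mu = 7 gives A_7.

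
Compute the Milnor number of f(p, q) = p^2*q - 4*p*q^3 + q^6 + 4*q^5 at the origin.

7

The Hessian of f at 0 has rank 0. Corank 2; j^3 = p^2*q has shape L^2 M (L != M), so D-series; mu = 7 gives D_7.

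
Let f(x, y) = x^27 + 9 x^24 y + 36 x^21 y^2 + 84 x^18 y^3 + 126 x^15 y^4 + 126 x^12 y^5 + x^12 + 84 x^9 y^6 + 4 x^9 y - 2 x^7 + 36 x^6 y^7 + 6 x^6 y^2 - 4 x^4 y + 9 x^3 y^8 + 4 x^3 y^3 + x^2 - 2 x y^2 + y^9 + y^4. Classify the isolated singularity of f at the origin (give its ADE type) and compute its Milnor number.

Type A8, Milnor number mu = 8.

The Hessian of f at 0 is [[2, 0], [0, 0]] with rank 1, so corank 1. A Groebner basis of the Jacobian ideal J(f) in C{x,y} is {x^4, x^3*y - x/2 + y^2/2, -x^2 + x*y^2, -x*y + y^3}; counting standard monomials gives mu = 8. Corank 1: A-series; mu = 8 gives A_8.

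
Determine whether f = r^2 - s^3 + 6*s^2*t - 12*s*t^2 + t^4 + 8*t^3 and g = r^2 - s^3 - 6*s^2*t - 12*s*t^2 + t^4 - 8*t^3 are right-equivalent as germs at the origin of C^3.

The Hessian of f at 0 is [[0, 0, 0], [0, 0, 0], [0, 0, 2]] with rank 1, so corank 2. A Groebner basis of the Jacobian ideal J(f) in C{s,t,r} is {t^3, s^2 - 4*s*t + 4*t^2, r}; counting standard monomials gives mu = 6. Corank 2; j^3 = -(s - 2*t)^3 is a perfect cube, so E-series; the 4-jet and mu = 6 give E_6. The Hessian of g at 0 is [[0, 0, 0], [0, 0, 0], [0, 0, 2]] with rank 1, so corank 2. A Groebner basis of the Jacobian ideal J(g) in C{s,t,r} is {t^3, s^2 + 4*s*t + 4*t^2, r}; counting standard monomials gives mu = 6. Corank 2; j^3 = -(s + 2*t)^3 is a perfect cube, so E-series; the 4-jet and mu = 6 give E_6. Both have type E_6, hence right-equivalent.

Yes.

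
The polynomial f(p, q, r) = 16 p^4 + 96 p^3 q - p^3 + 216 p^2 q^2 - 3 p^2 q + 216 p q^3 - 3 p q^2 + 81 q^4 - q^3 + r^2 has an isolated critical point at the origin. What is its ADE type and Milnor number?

Type E_6, Milnor number mu = 6.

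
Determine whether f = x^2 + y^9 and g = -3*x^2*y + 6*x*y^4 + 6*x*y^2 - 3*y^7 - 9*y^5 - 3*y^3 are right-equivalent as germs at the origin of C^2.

No.

The Hessian of f at 0 has rank 1. Corank 1: A-series; mu = 8 gives A_8. The Hessian of g at 0 has rank 0. Corank 2; j^3 = -3*y*(x - y)^2 has shape L^2 M (L != M), so D-series; mu = 6 gives D_6. f is A_8 but g is D_6, hence not right-equivalent.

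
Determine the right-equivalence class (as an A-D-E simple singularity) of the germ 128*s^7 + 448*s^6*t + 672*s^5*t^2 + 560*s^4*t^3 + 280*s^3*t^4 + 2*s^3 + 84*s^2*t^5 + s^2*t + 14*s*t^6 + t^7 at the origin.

The Hessian of f at 0 is [[0, 0], [0, 0]] with rank 0, so corank 2. A Groebner basis of the Jacobian ideal J(f) in C{s,t} is {-s*t/14 + t^6, s*t^2, s^2 + s*t/2}; counting standard monomials gives mu = 8. Corank 2; j^3 = s^2*(2*s + t) has shape L^2 M (L != M), so D-series; mu = 8 gives D_8.

D_8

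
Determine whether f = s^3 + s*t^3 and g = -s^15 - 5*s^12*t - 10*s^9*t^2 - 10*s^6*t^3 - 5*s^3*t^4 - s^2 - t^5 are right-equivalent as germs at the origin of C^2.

No.

The Hessian of f at 0 is [[0, 0], [0, 0]] with rank 0, so corank 2. A Groebner basis of the Jacobian ideal J(f) in C{s,t} is {s^3, s*t^2, 3*s^2 + t^3}; counting standard monomials gives mu = 7. Corank 2; j^3 = s^3 is a perfect cube, so E-series; the 4-jet and mu = 7 give E_7. The Hessian of g at 0 is [[-2, 0], [0, 0]] with rank 1, so corank 1. A Groebner basis of the Jacobian ideal J(g) in C{s,t} is {t^4, s}; counting standard monomials gives mu = 4. Corank 1: A-series; mu = 4 gives A_4. f is E_7 but g is A_4, hence not right-equivalent.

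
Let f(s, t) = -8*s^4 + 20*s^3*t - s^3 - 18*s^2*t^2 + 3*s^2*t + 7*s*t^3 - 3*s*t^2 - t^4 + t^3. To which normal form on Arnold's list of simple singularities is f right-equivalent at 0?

E7

The Hessian of f at 0 is [[0, 0], [0, 0]] with rank 0, so corank 2. A Groebner basis of the Jacobian ideal J(f) in C{s,t} is {3*s^2/4 - 3*s*t/2 + t^4 + t^3/4 + 3*t^2/4, s^3 + 9*s^2/4 - 9*s*t/2 - t^3/4 + 9*t^2/4, s^2*t + 7*s^2/4 - 7*s*t/2 - 5*t^3/12 + 7*t^2/4, s^2 + s*t^2 - 2*s*t - 2*t^3/3 + t^2}; counting standard monomials gives mu = 7. Corank 2; j^3 = -(s - t)^3 is a perfect cube, so E-series; the 4-jet and mu = 7 give E_7.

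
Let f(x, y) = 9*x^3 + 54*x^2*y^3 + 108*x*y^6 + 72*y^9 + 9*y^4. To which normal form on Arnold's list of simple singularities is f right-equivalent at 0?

E6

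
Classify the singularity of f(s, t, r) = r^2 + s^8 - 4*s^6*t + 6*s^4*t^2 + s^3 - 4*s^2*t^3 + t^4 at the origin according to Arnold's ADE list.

E6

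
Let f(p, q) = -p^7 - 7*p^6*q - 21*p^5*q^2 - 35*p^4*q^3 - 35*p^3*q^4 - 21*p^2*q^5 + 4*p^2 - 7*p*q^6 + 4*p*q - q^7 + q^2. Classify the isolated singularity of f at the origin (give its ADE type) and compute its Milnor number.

Type A_{6}, Milnor number mu = 6.

The Hessian of f at 0 is [[8, 4], [4, 2]] with rank 1, so corank 1. A Groebner basis of the Jacobian ideal J(f) in C{p,q} is {q^6, p + q/2}; counting standard monomials gives mu = 6. Corank 1: A-series; mu = 6 gives A_6.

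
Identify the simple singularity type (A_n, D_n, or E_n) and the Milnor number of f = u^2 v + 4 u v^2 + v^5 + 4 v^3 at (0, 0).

Type D6, Milnor number mu = 6.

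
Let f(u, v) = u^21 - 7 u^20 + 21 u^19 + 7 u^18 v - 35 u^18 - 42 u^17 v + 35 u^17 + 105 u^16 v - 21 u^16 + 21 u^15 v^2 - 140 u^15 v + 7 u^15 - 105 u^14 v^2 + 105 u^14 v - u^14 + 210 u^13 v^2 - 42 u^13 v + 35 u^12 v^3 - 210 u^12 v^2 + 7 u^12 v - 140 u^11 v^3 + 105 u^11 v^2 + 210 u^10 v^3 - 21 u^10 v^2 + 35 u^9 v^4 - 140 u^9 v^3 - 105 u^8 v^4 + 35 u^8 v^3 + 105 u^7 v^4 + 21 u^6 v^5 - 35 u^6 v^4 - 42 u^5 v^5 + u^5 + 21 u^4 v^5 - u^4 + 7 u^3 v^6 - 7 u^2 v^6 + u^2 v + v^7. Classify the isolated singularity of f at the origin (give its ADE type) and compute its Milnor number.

The Hessian of f at 0 has rank 0. Corank 2; j^3 = u^2*v has shape L^2 M (L != M), so D-series; mu = 8 gives D_8.

Type D_8, Milnor number mu = 8.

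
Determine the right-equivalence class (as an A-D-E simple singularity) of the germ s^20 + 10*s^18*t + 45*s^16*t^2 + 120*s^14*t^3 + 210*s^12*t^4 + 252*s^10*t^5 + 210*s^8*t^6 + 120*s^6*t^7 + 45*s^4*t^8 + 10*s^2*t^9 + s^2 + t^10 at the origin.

The Hessian of f at 0 has rank 1. Corank 1: A-series; mu = 9 gives A_9.

A_9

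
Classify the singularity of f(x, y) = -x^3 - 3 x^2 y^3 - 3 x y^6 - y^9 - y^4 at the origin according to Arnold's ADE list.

E_{6}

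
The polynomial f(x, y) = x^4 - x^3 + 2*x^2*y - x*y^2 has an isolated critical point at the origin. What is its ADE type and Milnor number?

The Hessian of f at 0 is [[0, 0], [0, 0]] with rank 0, so corank 2. A Groebner basis of the Jacobian ideal J(f) in C{x,y} is {x*y^2 + x*y/4 - y^2/4, x*y/4 + y^3 - y^2/4, x^2 - x*y}; counting standard monomials gives mu = 5. Corank 2; j^3 = -x*(x - y)^2 has shape L^2 M (L != M), so D-series; mu = 5 gives D_5.

Type D5, Milnor number mu = 5.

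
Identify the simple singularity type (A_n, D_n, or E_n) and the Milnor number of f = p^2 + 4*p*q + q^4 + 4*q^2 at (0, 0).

Type A3, Milnor number mu = 3.

The Hessian of f at 0 is [[2, 4], [4, 8]] with rank 1, so corank 1. A Groebner basis of the Jacobian ideal J(f) in C{p,q} is {q^3, p + 2*q}; counting standard monomials gives mu = 3. Corank 1: A-series; mu = 3 gives A_3.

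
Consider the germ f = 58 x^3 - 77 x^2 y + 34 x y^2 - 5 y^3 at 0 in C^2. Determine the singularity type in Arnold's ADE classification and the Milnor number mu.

Type D4, Milnor number mu = 4.

The Hessian of f at 0 is [[0, 0], [0, 0]] with rank 0, so corank 2. A Groebner basis of the Jacobian ideal J(f) in C{x,y} is {y^3, x^2 - y^2/13, x*y - 4*y^2/13}; counting standard monomials gives mu = 4. Corank 2; j^3 = (2*x - y)*(29*x^2 - 24*x*y + 5*y^2) splits into three distinct lines over C (the quadratic factor has nonzero discriminant), so D_4.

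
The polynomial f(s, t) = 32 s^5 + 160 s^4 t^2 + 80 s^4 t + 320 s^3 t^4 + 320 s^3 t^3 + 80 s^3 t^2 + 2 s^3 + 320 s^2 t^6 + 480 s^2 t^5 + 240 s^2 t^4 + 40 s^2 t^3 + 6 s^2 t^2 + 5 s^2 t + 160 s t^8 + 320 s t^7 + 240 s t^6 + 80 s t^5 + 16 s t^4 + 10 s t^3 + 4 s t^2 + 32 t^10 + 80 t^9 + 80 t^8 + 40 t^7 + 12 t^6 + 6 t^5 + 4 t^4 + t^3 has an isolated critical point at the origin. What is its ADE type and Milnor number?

Type D_6, Milnor number mu = 6.

The Hessian of f at 0 is [[0, 0], [0, 0]] with rank 0, so corank 2. A Groebner basis of the Jacobian ideal J(f) in C{s,t} is {s^3 + 7*s^2/4 + 5*s*t/2 + 3*t^2/4, s^2*t - 2*s^2 - 3*s*t - t^2, 9*s^2/4 + s*t^2 + 7*s*t/2 + 5*t^2/4, -5*s^2/2 - 4*s*t + t^3 - 3*t^2/2}; counting standard monomials gives mu = 6. Corank 2; j^3 = (s + t)^2*(2*s + t) has shape L^2 M (L != M), so D-series; mu = 6 gives D_6.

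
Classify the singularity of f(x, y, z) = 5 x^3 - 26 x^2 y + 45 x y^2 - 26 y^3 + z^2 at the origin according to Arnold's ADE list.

The Hessian of f at 0 has rank 1. Corank 2; j^3 = (x - 2*y)*(5*x^2 - 16*x*y + 13*y^2) splits into three distinct lines over C (the quadratic factor has nonzero discriminant), so D_4.

D_{4}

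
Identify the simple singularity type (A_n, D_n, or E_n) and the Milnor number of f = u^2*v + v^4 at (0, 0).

Type D5, Milnor number mu = 5.

The Hessian of f at 0 has rank 0. Corank 2; j^3 = u^2*v has shape L^2 M (L != M), so D-series; mu = 5 gives D_5.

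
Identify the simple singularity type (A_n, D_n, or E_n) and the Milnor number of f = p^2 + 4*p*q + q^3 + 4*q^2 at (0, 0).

Type A_2, Milnor number mu = 2.

The Hessian of f at 0 has rank 1. Corank 1: A-series; mu = 2 gives A_2.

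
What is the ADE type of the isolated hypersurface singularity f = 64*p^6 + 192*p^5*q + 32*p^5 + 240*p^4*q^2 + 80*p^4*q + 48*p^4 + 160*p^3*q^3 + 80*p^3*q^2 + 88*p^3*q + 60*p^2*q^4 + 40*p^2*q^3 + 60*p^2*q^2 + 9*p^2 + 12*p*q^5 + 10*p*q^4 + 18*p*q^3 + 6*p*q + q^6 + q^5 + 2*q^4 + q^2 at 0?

A4

The Hessian of f at 0 is [[18, 6], [6, 2]] with rank 1, so corank 1. A Groebner basis of the Jacobian ideal J(f) in C{p,q} is {81*p + q^3 + 27*q, p^2 - q^2/9, p*q + q^2/3}; counting standard monomials gives mu = 4. Corank 1: A-series; mu = 4 gives A_4.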